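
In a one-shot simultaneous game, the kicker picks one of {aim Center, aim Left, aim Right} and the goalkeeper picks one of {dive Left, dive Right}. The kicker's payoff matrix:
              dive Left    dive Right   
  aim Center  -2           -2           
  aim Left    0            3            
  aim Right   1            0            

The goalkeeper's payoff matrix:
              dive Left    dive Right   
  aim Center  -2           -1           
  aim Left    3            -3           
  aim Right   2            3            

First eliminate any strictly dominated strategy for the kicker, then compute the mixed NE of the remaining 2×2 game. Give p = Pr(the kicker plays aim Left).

p = 1/7

The kicker's strategy aim Center is strictly dominated by aim Right: 1 > -2 and 0 > -2. Eliminate aim Center.
For the goalkeeper to be willing to mix, the goalkeeper must be indifferent between dive Left and dive Right, which pins down the kicker's mix.
  the goalkeeper's expected payoff from dive Left: p·3 + (1−p)·2 = p + 2
  the goalkeeper's expected payoff from dive Right: p·(-3) + (1−p)·3 = -6p + 3
  p + 2 = -6p + 3  ⇒  7p = 1  ⇒  p = 1/7.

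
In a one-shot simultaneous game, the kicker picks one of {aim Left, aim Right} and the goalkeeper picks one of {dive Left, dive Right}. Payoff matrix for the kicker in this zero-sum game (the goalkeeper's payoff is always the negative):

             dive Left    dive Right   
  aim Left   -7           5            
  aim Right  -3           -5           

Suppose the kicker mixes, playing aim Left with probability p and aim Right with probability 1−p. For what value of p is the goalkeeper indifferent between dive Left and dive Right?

p = 1/7

In a mixed equilibrium the goalkeeper is indifferent between dive Left and dive Right; this condition fixes p.
  the goalkeeper's expected payoff from dive Left: p·7 + (1−p)·3 = 4p + 3
  the goalkeeper's expected payoff from dive Right: p·(-5) + (1−p)·5 = -10p + 5
  4p + 3 = -10p + 5  ⇒  14p = 2  ⇒  p = 1/7.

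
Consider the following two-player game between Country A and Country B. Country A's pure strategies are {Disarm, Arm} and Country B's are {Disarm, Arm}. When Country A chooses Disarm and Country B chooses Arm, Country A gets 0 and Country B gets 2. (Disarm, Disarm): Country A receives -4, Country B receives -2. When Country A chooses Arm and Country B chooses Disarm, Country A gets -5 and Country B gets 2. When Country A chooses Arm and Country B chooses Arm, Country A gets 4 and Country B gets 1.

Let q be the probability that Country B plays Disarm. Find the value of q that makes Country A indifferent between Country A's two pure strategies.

Set Country A's expected payoff from Disarm equal to that from Arm:
  Country A's expected payoff from Disarm: q·(-4) + (1−q)·0 = -4q
  Country A's expected payoff from Arm: q·(-5) + (1−q)·4 = -9q + 4
  -4q = -9q + 4  ⇒  5q = 4  ⇒  q = 4/5.

q = 4/5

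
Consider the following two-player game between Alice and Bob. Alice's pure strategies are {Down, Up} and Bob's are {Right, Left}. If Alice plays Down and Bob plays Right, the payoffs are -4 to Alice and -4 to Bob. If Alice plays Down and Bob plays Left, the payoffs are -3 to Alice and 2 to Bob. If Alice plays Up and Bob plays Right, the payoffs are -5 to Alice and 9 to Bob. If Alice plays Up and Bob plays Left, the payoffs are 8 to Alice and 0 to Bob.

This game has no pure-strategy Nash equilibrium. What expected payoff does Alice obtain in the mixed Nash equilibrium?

-47/12

Bob's mix must leave Alice indifferent between Down and Up.
  Alice's payoff from Down: q·(-4) + (1−q)·(-3) = -q - 3
  Alice's payoff from Up: q·(-5) + (1−q)·8 = -13q + 8
  -q - 3 = -13q + 8  ⇒  12q = 11  ⇒  q = 11/12.
At equilibrium Alice is indifferent across rows, so Alice's payoff equals the payoff from Down: (11/12)·(-4) + (1/12)·(-3) = -47/12.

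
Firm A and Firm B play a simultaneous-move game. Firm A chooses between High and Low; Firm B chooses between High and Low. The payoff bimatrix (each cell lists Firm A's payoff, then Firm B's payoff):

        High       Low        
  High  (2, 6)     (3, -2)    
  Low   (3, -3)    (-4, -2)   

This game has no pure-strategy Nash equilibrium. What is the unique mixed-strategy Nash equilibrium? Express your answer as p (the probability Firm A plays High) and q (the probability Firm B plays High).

p = 1/9, q = 7/8

In a mixed equilibrium Firm B is indifferent between High and Low; this condition fixes p.
  Firm B's payoff from High: p·6 + (1−p)·(-3) = 9p - 3
  Firm B's payoff from Low: p·(-2) + (1−p)·(-2) = -2
  9p - 3 = -2  ⇒  9p = 1  ⇒  p = 1/9.
In a mixed equilibrium Firm A is indifferent between High and Low; this condition fixes q.
  Firm A's expected payoff from High: q·2 + (1−q)·3 = -q + 3
  Firm A's expected payoff from Low: q·3 + (1−q)·(-4) = 7q - 4
  -q + 3 = 7q - 4  ⇒  -8q = -7  ⇒  q = 7/8.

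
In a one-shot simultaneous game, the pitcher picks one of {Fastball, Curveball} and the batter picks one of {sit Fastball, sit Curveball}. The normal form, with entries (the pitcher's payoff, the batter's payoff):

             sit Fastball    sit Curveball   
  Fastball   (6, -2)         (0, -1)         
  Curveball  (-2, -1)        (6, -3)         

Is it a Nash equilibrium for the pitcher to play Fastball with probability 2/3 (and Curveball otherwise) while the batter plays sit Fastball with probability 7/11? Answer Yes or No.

No

Given the batter's mix q = 7/11, the pitcher's payoff from Fastball is 42/11 but from Curveball is 10/11. The pitcher strictly prefers Fastball, so the pitcher would not mix.
So the proposed profile is not a Nash equilibrium.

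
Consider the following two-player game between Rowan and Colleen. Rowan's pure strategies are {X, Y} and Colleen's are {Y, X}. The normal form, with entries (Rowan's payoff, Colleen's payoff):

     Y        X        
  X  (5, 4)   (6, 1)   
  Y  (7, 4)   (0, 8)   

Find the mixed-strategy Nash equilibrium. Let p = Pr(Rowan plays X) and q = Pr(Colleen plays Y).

Colleen's indifference between Y and X determines Rowan's mixing probability p:
  Colleen's payoff from Y: p·4 + (1−p)·4 = 4
  Colleen's payoff from X: p·1 + (1−p)·8 = -7p + 8
  4 = -7p + 8  ⇒  7p = 4  ⇒  p = 4/7.
In a mixed equilibrium Rowan is indifferent between X and Y; this condition fixes q.
  Rowan's expected payoff from X: q·5 + (1−q)·6 = -q + 6
  Rowan's expected payoff from Y: q·7 + (1−q)·0 = 7q
  -q + 6 = 7q  ⇒  -8q = -6  ⇒  q = 3/4.

p = 4/7, q = 3/4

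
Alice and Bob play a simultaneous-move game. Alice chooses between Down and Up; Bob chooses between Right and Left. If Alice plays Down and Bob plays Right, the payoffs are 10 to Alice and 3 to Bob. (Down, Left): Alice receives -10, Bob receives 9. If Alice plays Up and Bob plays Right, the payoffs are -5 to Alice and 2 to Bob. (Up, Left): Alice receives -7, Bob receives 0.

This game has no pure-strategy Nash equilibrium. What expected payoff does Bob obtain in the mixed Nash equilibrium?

Set Bob's expected payoff from Right equal to that from Left:
  Bob's expected payoff from Right: p·3 + (1−p)·2 = p + 2
  Bob's expected payoff from Left: p·9 + (1−p)·0 = 9p
  p + 2 = 9p  ⇒  -8p = -2  ⇒  p = 1/4.
At equilibrium Bob is indifferent across columns, so Bob's payoff equals the payoff from Right: (1/4)·3 + (3/4)·2 = 9/4.

9/4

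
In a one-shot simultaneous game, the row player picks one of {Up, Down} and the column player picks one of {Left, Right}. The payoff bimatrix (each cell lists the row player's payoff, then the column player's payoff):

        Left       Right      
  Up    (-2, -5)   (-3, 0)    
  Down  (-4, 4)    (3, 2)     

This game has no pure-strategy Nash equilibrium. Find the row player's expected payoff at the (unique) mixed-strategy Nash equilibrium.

-9/4

The column player's mix must leave the row player indifferent between Up and Down.
  the row player's payoff from Up: q·(-2) + (1−q)·(-3) = q - 3
  the row player's payoff from Down: q·(-4) + (1−q)·3 = -7q + 3
  q - 3 = -7q + 3  ⇒  8q = 6  ⇒  q = 3/4.
At equilibrium the row player is indifferent across rows, so the row player's payoff equals the payoff from Up: (3/4)·(-2) + (1/4)·(-3) = -9/4.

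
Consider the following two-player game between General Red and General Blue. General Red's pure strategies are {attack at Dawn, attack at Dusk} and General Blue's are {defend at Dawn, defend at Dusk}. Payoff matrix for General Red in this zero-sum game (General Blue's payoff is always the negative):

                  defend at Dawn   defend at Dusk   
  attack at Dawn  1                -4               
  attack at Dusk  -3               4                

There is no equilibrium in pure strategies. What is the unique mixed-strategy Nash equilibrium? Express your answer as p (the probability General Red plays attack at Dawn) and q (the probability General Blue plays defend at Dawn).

General Red's mix must leave General Blue indifferent between defend at Dawn and defend at Dusk.
  General Blue's payoff from defend at Dawn: p·(-1) + (1−p)·3 = -4p + 3
  General Blue's payoff from defend at Dusk: p·4 + (1−p)·(-4) = 8p - 4
  -4p + 3 = 8p - 4  ⇒  -12p = -7  ⇒  p = 7/12.
Set General Red's expected payoff from attack at Dawn equal to that from attack at Dusk:
  General Red's expected payoff from attack at Dawn: q·1 + (1−q)·(-4) = 5q - 4
  General Red's expected payoff from attack at Dusk: q·(-3) + (1−q)·4 = -7q + 4
  5q - 4 = -7q + 4  ⇒  12q = 8  ⇒  q = 2/3.

p = 7/12, q = 2/3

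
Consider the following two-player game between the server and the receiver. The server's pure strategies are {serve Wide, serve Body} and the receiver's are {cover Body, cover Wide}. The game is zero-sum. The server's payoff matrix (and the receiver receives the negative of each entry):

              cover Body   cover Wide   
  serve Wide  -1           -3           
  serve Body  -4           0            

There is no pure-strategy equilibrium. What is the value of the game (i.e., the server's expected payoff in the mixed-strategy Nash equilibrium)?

The receiver's mix must leave the server indifferent between serve Wide and serve Body.
  the server's expected payoff from serve Wide: q·(-1) + (1−q)·(-3) = 2q - 3
  the server's expected payoff from serve Body: q·(-4) + (1−q)·0 = -4q
  2q - 3 = -4q  ⇒  6q = 3  ⇒  q = 1/2.
The value is the server's expected payoff against this mix (using serve Wide): (1/2)·(-1) + (1/2)·(-3) = -2.

v = -2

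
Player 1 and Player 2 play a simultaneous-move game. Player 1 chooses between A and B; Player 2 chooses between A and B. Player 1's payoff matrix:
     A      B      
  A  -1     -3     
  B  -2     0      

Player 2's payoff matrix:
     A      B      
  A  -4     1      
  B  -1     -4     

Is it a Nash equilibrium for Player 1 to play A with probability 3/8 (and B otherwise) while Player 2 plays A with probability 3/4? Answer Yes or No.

Check Player 2's indifference given Player 1's mix p = 3/8:
  payoff from A = -17/8; payoff from B = -17/8 — equal.
Check Player 1's indifference given Player 2's mix q = 3/4:
  payoff from A = -3/2; payoff from B = -3/2 — equal.
Both players are indifferent, so neither can profitably deviate.

Yes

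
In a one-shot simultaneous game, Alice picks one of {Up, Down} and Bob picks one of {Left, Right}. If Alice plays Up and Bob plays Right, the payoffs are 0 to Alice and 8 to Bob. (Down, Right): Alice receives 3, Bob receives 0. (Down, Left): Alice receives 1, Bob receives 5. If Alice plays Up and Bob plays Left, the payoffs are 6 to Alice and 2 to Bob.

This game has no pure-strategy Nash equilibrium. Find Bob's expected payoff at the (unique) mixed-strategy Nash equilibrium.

Alice's mix must leave Bob indifferent between Left and Right.
  Bob's payoff to Left: p·2 + (1−p)·5 = -3p + 5
  Bob's payoff to Right: p·8 + (1−p)·0 = 8p
  -3p + 5 = 8p  ⇒  -11p = -5  ⇒  p = 5/11.
At equilibrium Bob is indifferent across columns, so Bob's payoff equals the payoff from Left: (5/11)·2 + (6/11)·5 = 40/11.

40/11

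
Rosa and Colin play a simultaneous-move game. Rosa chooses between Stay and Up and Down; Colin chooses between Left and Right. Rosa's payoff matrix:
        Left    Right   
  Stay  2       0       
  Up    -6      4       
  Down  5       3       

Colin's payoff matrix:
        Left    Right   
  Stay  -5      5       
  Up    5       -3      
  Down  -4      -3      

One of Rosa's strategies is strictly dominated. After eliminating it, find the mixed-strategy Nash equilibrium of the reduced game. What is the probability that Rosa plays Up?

p = 1/9

Rosa's strategy Stay is strictly dominated by Down: 5 > 2 and 3 > 0. Eliminate Stay.
Rosa's mix must leave Colin indifferent between Left and Right.
  Colin's payoff from Left: p·5 + (1−p)·(-4) = 9p - 4
  Colin's payoff from Right: p·(-3) + (1−p)·(-3) = -3
  9p - 4 = -3  ⇒  9p = 1  ⇒  p = 1/9.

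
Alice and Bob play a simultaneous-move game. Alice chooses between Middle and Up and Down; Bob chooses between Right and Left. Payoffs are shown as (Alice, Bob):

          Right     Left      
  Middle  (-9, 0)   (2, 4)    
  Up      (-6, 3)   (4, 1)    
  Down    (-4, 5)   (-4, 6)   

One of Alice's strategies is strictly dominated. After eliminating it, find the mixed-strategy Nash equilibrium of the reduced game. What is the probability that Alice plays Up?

Alice's strategy Middle is strictly dominated by Up: -6 > -9 and 4 > 2. Eliminate Middle.
Bob's indifference between Right and Left determines Alice's mixing probability p:
  Bob's payoff to Right: p·3 + (1−p)·5 = -2p + 5
  Bob's payoff to Left: p·1 + (1−p)·6 = -5p + 6
  -2p + 5 = -5p + 6  ⇒  3p = 1  ⇒  p = 1/3.

p = 1/3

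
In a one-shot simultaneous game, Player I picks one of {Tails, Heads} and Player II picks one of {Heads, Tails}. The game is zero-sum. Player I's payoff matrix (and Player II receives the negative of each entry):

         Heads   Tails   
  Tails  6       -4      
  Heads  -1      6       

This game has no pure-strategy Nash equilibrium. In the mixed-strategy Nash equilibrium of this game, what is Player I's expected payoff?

Player I's indifference between Tails and Heads determines Player II's mixing probability q:
  Player I's payoff from Tails: q·6 + (1−q)·(-4) = 10q - 4
  Player I's payoff from Heads: q·(-1) + (1−q)·6 = -7q + 6
  10q - 4 = -7q + 6  ⇒  17q = 10  ⇒  q = 10/17.
At equilibrium Player I is indifferent across rows, so Player I's payoff equals the payoff from Tails: (10/17)·6 + (7/17)·(-4) = 32/17.

32/17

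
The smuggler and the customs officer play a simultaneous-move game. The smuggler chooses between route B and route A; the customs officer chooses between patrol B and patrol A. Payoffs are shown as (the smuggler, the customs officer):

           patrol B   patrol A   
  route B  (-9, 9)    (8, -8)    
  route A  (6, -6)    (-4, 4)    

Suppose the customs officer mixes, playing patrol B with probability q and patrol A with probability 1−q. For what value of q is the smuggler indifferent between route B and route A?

In a mixed equilibrium the smuggler is indifferent between route B and route A; this condition fixes q.
  the smuggler's expected payoff from route B: q·(-9) + (1−q)·8 = -17q + 8
  the smuggler's expected payoff from route A: q·6 + (1−q)·(-4) = 10q - 4
  -17q + 8 = 10q - 4  ⇒  -27q = -12  ⇒  q = 4/9.

q = 4/9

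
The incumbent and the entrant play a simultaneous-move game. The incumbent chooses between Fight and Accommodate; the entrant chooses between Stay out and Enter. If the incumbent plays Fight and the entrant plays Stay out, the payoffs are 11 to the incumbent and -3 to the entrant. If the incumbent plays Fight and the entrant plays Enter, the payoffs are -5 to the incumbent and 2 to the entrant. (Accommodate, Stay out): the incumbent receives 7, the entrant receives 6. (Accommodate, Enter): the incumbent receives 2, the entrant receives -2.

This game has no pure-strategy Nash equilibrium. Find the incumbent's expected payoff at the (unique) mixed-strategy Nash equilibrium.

57/11

Set the incumbent's expected payoff from Fight equal to that from Accommodate:
  the incumbent's payoff to Fight: q·11 + (1−q)·(-5) = 16q - 5
  the incumbent's payoff to Accommodate: q·7 + (1−q)·2 = 5q + 2
  16q - 5 = 5q + 2  ⇒  11q = 7  ⇒  q = 7/11.
At equilibrium the incumbent is indifferent across rows, so the incumbent's payoff equals the payoff from Fight: (7/11)·11 + (4/11)·(-5) = 57/11.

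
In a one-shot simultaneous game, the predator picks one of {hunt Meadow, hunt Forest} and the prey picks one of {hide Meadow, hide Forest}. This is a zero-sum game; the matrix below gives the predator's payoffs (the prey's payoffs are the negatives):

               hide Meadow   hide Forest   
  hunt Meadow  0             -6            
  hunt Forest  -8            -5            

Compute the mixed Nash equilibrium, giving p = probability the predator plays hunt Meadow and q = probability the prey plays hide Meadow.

p = 1/3, q = 1/9

The predator's mix must leave the prey indifferent between hide Meadow and hide Forest.
  the prey's payoff from hide Meadow: p·0 + (1−p)·8 = -8p + 8
  the prey's payoff from hide Forest: p·6 + (1−p)·5 = p + 5
  -8p + 8 = p + 5  ⇒  -9p = -3  ⇒  p = 1/3.
The predator's indifference between hunt Meadow and hunt Forest determines the prey's mixing probability q:
  the predator's expected payoff from hunt Meadow: q·0 + (1−q)·(-6) = 6q - 6
  the predator's expected payoff from hunt Forest: q·(-8) + (1−q)·(-5) = -3q - 5
  6q - 6 = -3q - 5  ⇒  9q = 1  ⇒  q = 1/9.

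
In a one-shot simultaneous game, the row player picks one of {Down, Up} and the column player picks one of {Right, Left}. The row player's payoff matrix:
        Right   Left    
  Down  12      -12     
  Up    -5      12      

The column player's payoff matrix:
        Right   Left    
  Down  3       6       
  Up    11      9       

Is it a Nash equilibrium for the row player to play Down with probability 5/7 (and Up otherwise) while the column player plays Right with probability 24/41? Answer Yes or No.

Given the row player's mix p = 5/7, the column player's payoff from Right is 37/7 but from Left is 48/7. The column player strictly prefers Left, so the column player would not mix.
So the proposed profile is not a Nash equilibrium.

No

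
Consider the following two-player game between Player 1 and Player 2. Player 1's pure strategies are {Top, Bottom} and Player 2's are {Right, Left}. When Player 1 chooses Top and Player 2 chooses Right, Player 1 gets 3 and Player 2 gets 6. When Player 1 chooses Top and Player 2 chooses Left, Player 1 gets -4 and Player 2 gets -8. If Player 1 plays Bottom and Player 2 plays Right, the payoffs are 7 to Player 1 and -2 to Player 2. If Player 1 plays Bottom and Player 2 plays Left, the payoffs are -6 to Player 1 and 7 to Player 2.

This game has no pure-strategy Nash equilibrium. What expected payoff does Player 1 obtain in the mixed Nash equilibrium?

-5/3

In a mixed equilibrium Player 1 is indifferent between Top and Bottom; this condition fixes q.
  Player 1's expected payoff from Top: q·3 + (1−q)·(-4) = 7q - 4
  Player 1's expected payoff from Bottom: q·7 + (1−q)·(-6) = 13q - 6
  7q - 4 = 13q - 6  ⇒  -6q = -2  ⇒  q = 1/3.
At equilibrium Player 1 is indifferent across rows, so Player 1's payoff equals the payoff from Top: (1/3)·3 + (2/3)·(-4) = -5/3.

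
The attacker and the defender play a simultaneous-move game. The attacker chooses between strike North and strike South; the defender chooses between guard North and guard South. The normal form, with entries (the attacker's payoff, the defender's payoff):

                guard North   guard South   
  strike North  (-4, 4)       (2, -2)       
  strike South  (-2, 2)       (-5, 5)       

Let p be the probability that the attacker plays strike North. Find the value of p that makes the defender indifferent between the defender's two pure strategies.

In a mixed equilibrium the defender is indifferent between guard North and guard South; this condition fixes p.
  the defender's payoff to guard North: p·4 + (1−p)·2 = 2p + 2
  the defender's payoff to guard South: p·(-2) + (1−p)·5 = -7p + 5
  2p + 2 = -7p + 5  ⇒  9p = 3  ⇒  p = 1/3.

p = 1/3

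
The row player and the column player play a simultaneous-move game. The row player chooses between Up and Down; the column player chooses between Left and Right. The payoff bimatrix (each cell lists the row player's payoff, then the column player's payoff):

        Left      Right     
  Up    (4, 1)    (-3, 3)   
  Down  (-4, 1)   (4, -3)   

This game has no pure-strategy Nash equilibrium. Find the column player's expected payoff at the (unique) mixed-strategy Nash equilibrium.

1

In a mixed equilibrium the column player is indifferent between Left and Right; this condition fixes p.
  the column player's expected payoff from Left: p·1 + (1−p)·1 = 1
  the column player's expected payoff from Right: p·3 + (1−p)·(-3) = 6p - 3
  1 = 6p - 3  ⇒  -6p = -4  ⇒  p = 2/3.
At equilibrium the column player is indifferent across columns, so the column player's payoff equals the payoff from Left: (2/3)·1 + (1/3)·1 = 1.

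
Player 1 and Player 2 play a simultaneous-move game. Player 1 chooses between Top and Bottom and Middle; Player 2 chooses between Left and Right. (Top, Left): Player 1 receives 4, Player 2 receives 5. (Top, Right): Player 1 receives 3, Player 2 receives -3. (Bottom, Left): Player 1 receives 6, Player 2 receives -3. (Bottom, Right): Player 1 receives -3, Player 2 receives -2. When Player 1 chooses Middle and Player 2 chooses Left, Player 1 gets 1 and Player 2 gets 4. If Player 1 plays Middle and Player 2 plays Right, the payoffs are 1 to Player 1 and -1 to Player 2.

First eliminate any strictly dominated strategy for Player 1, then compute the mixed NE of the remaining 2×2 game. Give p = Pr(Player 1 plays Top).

p = 1/9

Player 1's strategy Middle is strictly dominated by Top: 4 > 1 and 3 > 1. Eliminate Middle.
Player 2's indifference between Left and Right determines Player 1's mixing probability p:
  Player 2's expected payoff from Left: p·5 + (1−p)·(-3) = 8p - 3
  Player 2's expected payoff from Right: p·(-3) + (1−p)·(-2) = -p - 2
  8p - 3 = -p - 2  ⇒  9p = 1  ⇒  p = 1/9.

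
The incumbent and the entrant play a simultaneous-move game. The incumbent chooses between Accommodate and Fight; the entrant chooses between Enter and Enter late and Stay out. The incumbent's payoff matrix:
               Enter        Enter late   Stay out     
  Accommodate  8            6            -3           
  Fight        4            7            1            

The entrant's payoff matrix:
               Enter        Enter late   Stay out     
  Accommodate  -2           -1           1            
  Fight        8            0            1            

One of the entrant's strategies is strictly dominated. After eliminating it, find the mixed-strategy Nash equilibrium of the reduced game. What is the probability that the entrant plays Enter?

The entrant's strategy Enter late is strictly dominated by Stay out: 1 > -1 and 1 > 0. Eliminate Enter late.
Set the incumbent's expected payoff from Accommodate equal to that from Fight:
  the incumbent's payoff from Accommodate: q·8 + (1−q)·(-3) = 11q - 3
  the incumbent's payoff from Fight: q·4 + (1−q)·1 = 3q + 1
  11q - 3 = 3q + 1  ⇒  8q = 4  ⇒  q = 1/2.

q = 1/2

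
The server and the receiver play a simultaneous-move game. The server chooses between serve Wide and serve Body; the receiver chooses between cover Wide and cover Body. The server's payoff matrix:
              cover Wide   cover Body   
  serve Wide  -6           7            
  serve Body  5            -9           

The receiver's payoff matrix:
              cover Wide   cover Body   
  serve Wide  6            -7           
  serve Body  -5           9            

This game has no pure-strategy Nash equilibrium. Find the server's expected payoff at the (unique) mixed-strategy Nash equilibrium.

The server's indifference between serve Wide and serve Body determines the receiver's mixing probability q:
  the server's payoff to serve Wide: q·(-6) + (1−q)·7 = -13q + 7
  the server's payoff to serve Body: q·5 + (1−q)·(-9) = 14q - 9
  -13q + 7 = 14q - 9  ⇒  -27q = -16  ⇒  q = 16/27.
At equilibrium the server is indifferent across rows, so the server's payoff equals the payoff from serve Wide: (16/27)·(-6) + (11/27)·7 = -19/27.

-19/27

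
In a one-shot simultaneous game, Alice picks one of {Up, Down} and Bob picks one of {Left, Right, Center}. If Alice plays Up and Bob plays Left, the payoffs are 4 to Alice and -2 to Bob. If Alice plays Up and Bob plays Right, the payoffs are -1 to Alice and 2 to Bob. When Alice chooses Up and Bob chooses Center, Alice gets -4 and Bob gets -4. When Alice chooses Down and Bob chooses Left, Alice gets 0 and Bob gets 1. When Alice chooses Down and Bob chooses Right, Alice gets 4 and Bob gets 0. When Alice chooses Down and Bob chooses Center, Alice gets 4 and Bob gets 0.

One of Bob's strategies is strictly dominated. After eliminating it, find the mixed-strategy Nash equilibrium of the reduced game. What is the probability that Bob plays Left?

Bob's strategy Center is strictly dominated by Left: -2 > -4 and 1 > 0. Eliminate Center.
Bob's mix must leave Alice indifferent between Up and Down.
  Alice's payoff to Up: q·4 + (1−q)·(-1) = 5q - 1
  Alice's payoff to Down: q·0 + (1−q)·4 = -4q + 4
  5q - 1 = -4q + 4  ⇒  9q = 5  ⇒  q = 5/9.

q = 5/9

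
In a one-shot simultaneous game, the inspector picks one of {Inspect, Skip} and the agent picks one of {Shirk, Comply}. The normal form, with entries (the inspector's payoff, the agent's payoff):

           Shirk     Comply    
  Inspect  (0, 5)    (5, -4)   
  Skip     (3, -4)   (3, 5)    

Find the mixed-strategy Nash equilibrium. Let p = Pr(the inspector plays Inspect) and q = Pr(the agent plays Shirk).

p = 1/2, q = 2/5

The inspector's mix must leave the agent indifferent between Shirk and Comply.
  the agent's payoff to Shirk: p·5 + (1−p)·(-4) = 9p - 4
  the agent's payoff to Comply: p·(-4) + (1−p)·5 = -9p + 5
  9p - 4 = -9p + 5  ⇒  18p = 9  ⇒  p = 1/2.
The inspector's indifference between Inspect and Skip determines the agent's mixing probability q:
  the inspector's payoff to Inspect: q·0 + (1−q)·5 = -5q + 5
  the inspector's payoff to Skip: q·3 + (1−q)·3 = 3
  -5q + 5 = 3  ⇒  -5q = -2  ⇒  q = 2/5.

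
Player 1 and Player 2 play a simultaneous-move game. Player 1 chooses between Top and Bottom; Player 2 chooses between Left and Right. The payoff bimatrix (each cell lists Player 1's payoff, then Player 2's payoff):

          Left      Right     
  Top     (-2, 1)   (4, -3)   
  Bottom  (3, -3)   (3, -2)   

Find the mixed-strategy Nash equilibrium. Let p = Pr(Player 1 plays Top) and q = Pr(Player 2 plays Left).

For Player 2 to be willing to mix, Player 2 must be indifferent between Left and Right, which pins down Player 1's mix.
  Player 2's payoff to Left: p·1 + (1−p)·(-3) = 4p - 3
  Player 2's payoff to Right: p·(-3) + (1−p)·(-2) = -p - 2
  4p - 3 = -p - 2  ⇒  5p = 1  ⇒  p = 1/5.
Set Player 1's expected payoff from Top equal to that from Bottom:
  Player 1's payoff to Top: q·(-2) + (1−q)·4 = -6q + 4
  Player 1's payoff to Bottom: q·3 + (1−q)·3 = 3
  -6q + 4 = 3  ⇒  -6q = -1  ⇒  q = 1/6.

p = 1/5, q = 1/6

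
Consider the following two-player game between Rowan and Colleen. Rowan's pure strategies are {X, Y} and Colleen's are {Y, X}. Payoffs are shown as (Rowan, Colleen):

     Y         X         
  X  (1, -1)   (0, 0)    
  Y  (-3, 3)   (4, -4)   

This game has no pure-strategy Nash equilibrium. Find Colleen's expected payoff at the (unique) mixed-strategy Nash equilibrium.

-1/2

In a mixed equilibrium Colleen is indifferent between Y and X; this condition fixes p.
  Colleen's payoff to Y: p·(-1) + (1−p)·3 = -4p + 3
  Colleen's payoff to X: p·0 + (1−p)·(-4) = 4p - 4
  -4p + 3 = 4p - 4  ⇒  -8p = -7  ⇒  p = 7/8.
At equilibrium Colleen is indifferent across columns, so Colleen's payoff equals the payoff from Y: (7/8)·(-1) + (1/8)·3 = -1/2.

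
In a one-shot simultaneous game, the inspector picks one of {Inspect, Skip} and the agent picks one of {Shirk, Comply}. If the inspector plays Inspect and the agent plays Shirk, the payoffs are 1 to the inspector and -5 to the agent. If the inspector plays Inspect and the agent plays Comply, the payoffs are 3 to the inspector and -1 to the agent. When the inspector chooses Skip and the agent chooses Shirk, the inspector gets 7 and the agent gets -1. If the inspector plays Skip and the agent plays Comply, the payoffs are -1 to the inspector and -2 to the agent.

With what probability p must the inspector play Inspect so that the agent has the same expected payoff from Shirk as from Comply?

Set the agent's expected payoff from Shirk equal to that from Comply:
  the agent's payoff from Shirk: p·(-5) + (1−p)·(-1) = -4p - 1
  the agent's payoff from Comply: p·(-1) + (1−p)·(-2) = p - 2
  -4p - 1 = p - 2  ⇒  -5p = -1  ⇒  p = 1/5.

p = 1/5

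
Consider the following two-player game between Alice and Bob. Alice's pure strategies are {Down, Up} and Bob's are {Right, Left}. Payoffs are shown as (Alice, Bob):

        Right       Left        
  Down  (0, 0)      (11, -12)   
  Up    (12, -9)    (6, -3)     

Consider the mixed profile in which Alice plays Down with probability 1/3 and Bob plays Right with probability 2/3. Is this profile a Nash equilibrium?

No

Given Bob's mix q = 2/3, Alice's payoff from Down is 11/3 but from Up is 10. Alice strictly prefers Up, so Alice would not mix.
So the proposed profile is not a Nash equilibrium.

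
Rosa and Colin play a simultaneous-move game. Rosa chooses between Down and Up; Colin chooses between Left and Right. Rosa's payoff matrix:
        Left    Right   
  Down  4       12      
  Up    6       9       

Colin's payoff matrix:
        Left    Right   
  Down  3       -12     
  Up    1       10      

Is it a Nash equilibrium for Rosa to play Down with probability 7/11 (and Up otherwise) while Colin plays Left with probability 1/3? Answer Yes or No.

Given Rosa's mix p = 7/11, Colin's payoff from Left is 25/11 but from Right is -4. Colin strictly prefers Left, so Colin would not mix.
So the proposed profile is not a Nash equilibrium.

No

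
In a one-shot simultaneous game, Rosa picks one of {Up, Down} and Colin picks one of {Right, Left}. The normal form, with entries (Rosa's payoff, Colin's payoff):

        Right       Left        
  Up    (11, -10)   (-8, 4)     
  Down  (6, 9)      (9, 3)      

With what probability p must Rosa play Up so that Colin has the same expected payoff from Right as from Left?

Colin's indifference between Right and Left determines Rosa's mixing probability p:
  Colin's payoff from Right: p·(-10) + (1−p)·9 = -19p + 9
  Colin's payoff from Left: p·4 + (1−p)·3 = p + 3
  -19p + 9 = p + 3  ⇒  -20p = -6  ⇒  p = 3/10.

p = 3/10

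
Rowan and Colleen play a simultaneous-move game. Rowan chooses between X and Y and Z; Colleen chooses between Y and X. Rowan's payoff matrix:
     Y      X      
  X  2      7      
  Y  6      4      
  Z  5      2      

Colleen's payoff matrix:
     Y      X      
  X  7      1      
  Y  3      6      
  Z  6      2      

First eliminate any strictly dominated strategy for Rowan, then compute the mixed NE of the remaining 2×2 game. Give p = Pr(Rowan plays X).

Rowan's strategy Z is strictly dominated by Y: 6 > 5 and 4 > 2. Eliminate Z.
Rowan's mix must leave Colleen indifferent between Y and X.
  Colleen's expected payoff from Y: p·7 + (1−p)·3 = 4p + 3
  Colleen's expected payoff from X: p·1 + (1−p)·6 = -5p + 6
  4p + 3 = -5p + 6  ⇒  9p = 3  ⇒  p = 1/3.

p = 1/3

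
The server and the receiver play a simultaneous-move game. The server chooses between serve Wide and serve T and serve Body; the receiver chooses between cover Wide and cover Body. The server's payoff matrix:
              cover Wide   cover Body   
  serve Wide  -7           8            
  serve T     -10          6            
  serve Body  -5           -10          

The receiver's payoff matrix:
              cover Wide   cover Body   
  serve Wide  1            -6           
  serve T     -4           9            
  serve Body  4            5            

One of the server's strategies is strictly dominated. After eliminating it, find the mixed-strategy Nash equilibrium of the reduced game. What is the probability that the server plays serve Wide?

p = 1/8

The server's strategy serve T is strictly dominated by serve Wide: -7 > -10 and 8 > 6. Eliminate serve T.
In a mixed equilibrium the receiver is indifferent between cover Wide and cover Body; this condition fixes p.
  the receiver's payoff from cover Wide: p·1 + (1−p)·4 = -3p + 4
  the receiver's payoff from cover Body: p·(-6) + (1−p)·5 = -11p + 5
  -3p + 4 = -11p + 5  ⇒  8p = 1  ⇒  p = 1/8.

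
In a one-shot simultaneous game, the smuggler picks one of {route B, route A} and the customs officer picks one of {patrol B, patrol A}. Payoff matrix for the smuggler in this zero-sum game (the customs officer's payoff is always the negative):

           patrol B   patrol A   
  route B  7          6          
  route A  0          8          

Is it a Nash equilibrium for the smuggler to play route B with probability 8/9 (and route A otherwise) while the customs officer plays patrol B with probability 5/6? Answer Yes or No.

No

Given the customs officer's mix q = 5/6, the smuggler's payoff from route B is 41/6 but from route A is 4/3. The smuggler strictly prefers route B, so the smuggler would not mix.
So the proposed profile is not a Nash equilibrium.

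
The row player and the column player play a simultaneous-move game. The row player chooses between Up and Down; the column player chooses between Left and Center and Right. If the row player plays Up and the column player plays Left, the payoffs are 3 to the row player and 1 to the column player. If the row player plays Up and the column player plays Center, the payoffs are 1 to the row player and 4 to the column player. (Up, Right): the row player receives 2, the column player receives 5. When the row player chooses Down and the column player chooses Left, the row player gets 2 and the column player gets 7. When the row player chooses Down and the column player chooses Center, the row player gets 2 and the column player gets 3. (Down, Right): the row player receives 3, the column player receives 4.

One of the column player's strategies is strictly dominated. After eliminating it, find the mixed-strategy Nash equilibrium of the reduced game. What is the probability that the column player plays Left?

The column player's strategy Center is strictly dominated by Right: 5 > 4 and 4 > 3. Eliminate Center.
The column player's mix must leave the row player indifferent between Up and Down.
  the row player's payoff from Up: q·3 + (1−q)·2 = q + 2
  the row player's payoff from Down: q·2 + (1−q)·3 = -q + 3
  q + 2 = -q + 3  ⇒  2q = 1  ⇒  q = 1/2.

q = 1/2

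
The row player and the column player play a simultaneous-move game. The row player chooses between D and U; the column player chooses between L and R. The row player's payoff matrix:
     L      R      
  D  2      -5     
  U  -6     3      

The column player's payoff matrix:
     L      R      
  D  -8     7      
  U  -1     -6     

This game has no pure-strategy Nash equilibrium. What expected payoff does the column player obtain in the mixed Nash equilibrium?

-11/4

Set the column player's expected payoff from L equal to that from R:
  the column player's expected payoff from L: p·(-8) + (1−p)·(-1) = -7p - 1
  the column player's expected payoff from R: p·7 + (1−p)·(-6) = 13p - 6
  -7p - 1 = 13p - 6  ⇒  -20p = -5  ⇒  p = 1/4.
At equilibrium the column player is indifferent across columns, so the column player's payoff equals the payoff from L: (1/4)·(-8) + (3/4)·(-1) = -11/4.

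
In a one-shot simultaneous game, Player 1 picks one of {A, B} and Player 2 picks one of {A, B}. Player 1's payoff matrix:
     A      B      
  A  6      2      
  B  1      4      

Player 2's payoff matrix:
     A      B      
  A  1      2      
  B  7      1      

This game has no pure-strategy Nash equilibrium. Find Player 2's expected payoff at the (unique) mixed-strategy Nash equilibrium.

13/7

For Player 2 to be willing to mix, Player 2 must be indifferent between A and B, which pins down Player 1's mix.
  Player 2's payoff from A: p·1 + (1−p)·7 = -6p + 7
  Player 2's payoff from B: p·2 + (1−p)·1 = p + 1
  -6p + 7 = p + 1  ⇒  -7p = -6  ⇒  p = 6/7.
At equilibrium Player 2 is indifferent across columns, so Player 2's payoff equals the payoff from A: (6/7)·1 + (1/7)·7 = 13/7.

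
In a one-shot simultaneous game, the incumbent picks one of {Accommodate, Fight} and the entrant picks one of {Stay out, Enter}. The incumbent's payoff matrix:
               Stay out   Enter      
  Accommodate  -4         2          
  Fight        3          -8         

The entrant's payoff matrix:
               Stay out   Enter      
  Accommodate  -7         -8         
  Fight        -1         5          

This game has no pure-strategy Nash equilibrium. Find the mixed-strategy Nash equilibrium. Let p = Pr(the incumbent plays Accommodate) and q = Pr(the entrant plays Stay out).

p = 6/7, q = 10/17

The incumbent's mix must leave the entrant indifferent between Stay out and Enter.
  the entrant's expected payoff from Stay out: p·(-7) + (1−p)·(-1) = -6p - 1
  the entrant's expected payoff from Enter: p·(-8) + (1−p)·5 = -13p + 5
  -6p - 1 = -13p + 5  ⇒  7p = 6  ⇒  p = 6/7.
In a mixed equilibrium the incumbent is indifferent between Accommodate and Fight; this condition fixes q.
  the incumbent's expected payoff from Accommodate: q·(-4) + (1−q)·2 = -6q + 2
  the incumbent's expected payoff from Fight: q·3 + (1−q)·(-8) = 11q - 8
  -6q + 2 = 11q - 8  ⇒  -17q = -10  ⇒  q = 10/17.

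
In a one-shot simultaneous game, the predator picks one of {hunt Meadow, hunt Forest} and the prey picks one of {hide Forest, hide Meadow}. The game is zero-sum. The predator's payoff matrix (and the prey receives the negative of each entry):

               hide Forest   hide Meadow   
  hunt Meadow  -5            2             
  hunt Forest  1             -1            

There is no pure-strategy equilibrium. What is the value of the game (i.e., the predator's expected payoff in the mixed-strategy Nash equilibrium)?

v = -1/3

For the predator to be willing to mix, the predator must be indifferent between hunt Meadow and hunt Forest, which pins down the prey's mix.
  the predator's expected payoff from hunt Meadow: q·(-5) + (1−q)·2 = -7q + 2
  the predator's expected payoff from hunt Forest: q·1 + (1−q)·(-1) = 2q - 1
  -7q + 2 = 2q - 1  ⇒  -9q = -3  ⇒  q = 1/3.
The value is the predator's expected payoff against this mix (using hunt Meadow): (1/3)·(-5) + (2/3)·2 = -1/3.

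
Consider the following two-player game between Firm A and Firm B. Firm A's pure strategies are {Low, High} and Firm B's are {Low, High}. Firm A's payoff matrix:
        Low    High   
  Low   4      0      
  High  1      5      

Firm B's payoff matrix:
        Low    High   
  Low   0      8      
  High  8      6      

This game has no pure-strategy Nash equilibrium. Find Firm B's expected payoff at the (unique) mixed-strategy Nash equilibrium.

Firm B's indifference between Low and High determines Firm A's mixing probability p:
  Firm B's expected payoff from Low: p·0 + (1−p)·8 = -8p + 8
  Firm B's expected payoff from High: p·8 + (1−p)·6 = 2p + 6
  -8p + 8 = 2p + 6  ⇒  -10p = -2  ⇒  p = 1/5.
At equilibrium Firm B is indifferent across columns, so Firm B's payoff equals the payoff from Low: (1/5)·0 + (4/5)·8 = 32/5.

32/5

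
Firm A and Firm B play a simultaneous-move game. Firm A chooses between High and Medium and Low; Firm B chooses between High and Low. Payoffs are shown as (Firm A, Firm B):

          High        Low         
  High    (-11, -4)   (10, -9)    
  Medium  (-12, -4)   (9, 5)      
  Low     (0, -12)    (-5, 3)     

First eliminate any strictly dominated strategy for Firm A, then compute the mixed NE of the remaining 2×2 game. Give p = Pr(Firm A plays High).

p = 3/4

Firm A's strategy Medium is strictly dominated by High: -11 > -12 and 10 > 9. Eliminate Medium.
Set Firm B's expected payoff from High equal to that from Low:
  Firm B's payoff from High: p·(-4) + (1−p)·(-12) = 8p - 12
  Firm B's payoff from Low: p·(-9) + (1−p)·3 = -12p + 3
  8p - 12 = -12p + 3  ⇒  20p = 15  ⇒  p = 3/4.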